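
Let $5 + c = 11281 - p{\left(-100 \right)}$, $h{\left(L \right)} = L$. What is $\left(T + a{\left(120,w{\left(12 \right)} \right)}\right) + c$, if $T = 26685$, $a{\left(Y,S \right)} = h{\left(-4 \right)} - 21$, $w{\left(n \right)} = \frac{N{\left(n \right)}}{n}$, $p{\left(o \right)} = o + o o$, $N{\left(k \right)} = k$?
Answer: $28036$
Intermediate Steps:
$p{\left(o \right)} = o + o^{2}$
$w{\left(n \right)} = 1$ ($w{\left(n \right)} = \frac{n}{n} = 1$)
$a{\left(Y,S \right)} = -25$ ($a{\left(Y,S \right)} = -4 - 21 = -25$)
$c = 1376$ ($c = -5 + \left(11281 - - 100 \left(1 - 100\right)\right) = -5 + \left(11281 - \left(-100\right) \left(-99\right)\right) = -5 + \left(11281 - 9900\right) = -5 + 1381 = 1376$)
$\left(T + a{\left(120,w{\left(12 \right)} \right)}\right) + c = \left(26685 - 25\right) + 1376 = 26660 + 1376 = 28036$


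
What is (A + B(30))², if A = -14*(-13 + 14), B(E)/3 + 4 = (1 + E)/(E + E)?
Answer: 239121/400 ≈ 597.80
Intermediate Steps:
B(E) = -12 + 3*(1 + E)/(2*E) (B(E) = -12 + 3*((1 + E)/(E + E)) = -12 + 3*((1 + E)/((2*E))) = -12 + 3*((1 + E)*(1/(2*E))) = -12 + 3*((1 + E)/(2*E)) = -12 + 3*(1 + E)/(2*E))
A = -14 (A = -14*1 = -14)
(A + B(30))² = (-14 + (3/2)*(1 - 7*30)/30)² = (-14 + (3/2)*(1/30)*(1 - 210))² = (-14 + (3/2)*(1/30)*(-209))² = (-14 - 209/20)² = (-489/20)² = 239121/400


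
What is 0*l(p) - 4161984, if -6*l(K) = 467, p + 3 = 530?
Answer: -4161984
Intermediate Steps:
p = 527 (p = -3 + 530 = 527)
l(K) = -467/6 (l(K) = -1/6*467 = -467/6)
0*l(p) - 4161984 = 0*(-467/6) - 4161984 = 0 - 4161984 = -4161984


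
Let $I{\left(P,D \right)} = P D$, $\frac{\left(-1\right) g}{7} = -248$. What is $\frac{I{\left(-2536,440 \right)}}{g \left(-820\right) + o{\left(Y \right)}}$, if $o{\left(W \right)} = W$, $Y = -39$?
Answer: $\frac{1115840}{1423559} \approx 0.78384$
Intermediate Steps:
$g = 1736$ ($g = \left(-7\right) \left(-248\right) = 1736$)
$I{\left(P,D \right)} = D P$
$\frac{I{\left(-2536,440 \right)}}{g \left(-820\right) + o{\left(Y \right)}} = \frac{440 \left(-2536\right)}{1736 \left(-820\right) - 39} = - \frac{1115840}{-1423520 - 39} = - \frac{1115840}{-1423559} = \left(-1115840\right) \left(- \frac{1}{1423559}\right) = \frac{1115840}{1423559}$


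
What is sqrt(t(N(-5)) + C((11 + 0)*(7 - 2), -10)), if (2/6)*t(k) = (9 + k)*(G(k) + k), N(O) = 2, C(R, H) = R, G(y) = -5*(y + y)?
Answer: 7*I*sqrt(11) ≈ 23.216*I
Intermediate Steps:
G(y) = -10*y
t(k) = -27*k*(9 + k) (t(k) = 3*((9 + k)*(-10*k + k)) = 3*((9 + k)*(-9*k)) = 3*(-9*k*(9 + k)) = -27*k*(9 + k))
sqrt(t(N(-5)) + C((11 + 0)*(7 - 2), -10)) = sqrt(27*2*(-9 - 1*2) + (11 + 0)*(7 - 2)) = sqrt(27*2*(-9 - 2) + 11*5) = sqrt(27*2*(-11) + 55) = sqrt(-594 + 55) = sqrt(-539) = 7*I*sqrt(11)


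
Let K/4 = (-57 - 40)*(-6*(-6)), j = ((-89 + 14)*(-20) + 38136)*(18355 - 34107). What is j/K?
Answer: 4335738/97 ≈ 44698.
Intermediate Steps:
j = -624346272 (j = (-75*(-20) + 38136)*(-15752) = (1500 + 38136)*(-15752) = 39636*(-15752) = -624346272)
K = -13968 (K = 4*((-57 - 40)*(-6*(-6))) = 4*(-97*36) = 4*(-3492) = -13968)
j/K = -624346272/(-13968) = -624346272*(-1/13968) = 4335738/97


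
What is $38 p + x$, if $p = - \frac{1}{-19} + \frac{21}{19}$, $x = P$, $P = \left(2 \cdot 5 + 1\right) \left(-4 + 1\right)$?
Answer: $11$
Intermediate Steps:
$P = -33$ ($P = \left(10 + 1\right) \left(-3\right) = 11 \left(-3\right) = -33$)
$x = -33$
$p = \frac{22}{19}$ ($p = \left(-1\right) \left(- \frac{1}{19}\right) + 21 \cdot \frac{1}{19} = \frac{1}{19} + \frac{21}{19} = \frac{22}{19} \approx 1.1579$)
$38 p + x = 38 \cdot \frac{22}{19} - 33 = 44 - 33 = 11$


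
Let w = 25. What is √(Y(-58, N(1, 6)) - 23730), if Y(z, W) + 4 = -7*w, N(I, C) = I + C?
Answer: I*√23909 ≈ 154.63*I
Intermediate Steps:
N(I, C) = C + I
Y(z, W) = -179 (Y(z, W) = -4 - 7*25 = -4 - 175 = -179)
√(Y(-58, N(1, 6)) - 23730) = √(-179 - 23730) = √(-23909) = I*√23909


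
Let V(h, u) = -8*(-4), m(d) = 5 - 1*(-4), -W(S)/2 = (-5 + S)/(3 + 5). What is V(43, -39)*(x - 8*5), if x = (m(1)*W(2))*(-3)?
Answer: -1928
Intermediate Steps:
W(S) = 5/4 - S/4 (W(S) = -2*(-5 + S)/(3 + 5) = -2*(-5 + S)/8 = -2*(-5/8 + S/8) = 5/4 - S/4)
m(d) = 9 (m(d) = 5 + 4 = 9)
x = -81/4 (x = (9*(5/4 - 1/4*2))*(-3) = (9*(5/4 - 1/2))*(-3) = (9*(3/4))*(-3) = (27/4)*(-3) = -81/4 ≈ -20.250)
V(h, u) = 32
V(43, -39)*(x - 8*5) = 32*(-81/4 - 8*5) = 32*(-81/4 - 40) = 32*(-241/4) = -1928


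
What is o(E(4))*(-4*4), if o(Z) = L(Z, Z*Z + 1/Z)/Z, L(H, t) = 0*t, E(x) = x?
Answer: 0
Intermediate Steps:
L(H, t) = 0
o(Z) = 0 (o(Z) = 0/Z = 0)
o(E(4))*(-4*4) = 0*(-4*4) = 0*(-16) = 0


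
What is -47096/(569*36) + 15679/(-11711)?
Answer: -218177473/59972031 ≈ -3.6380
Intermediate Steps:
-47096/(569*36) + 15679/(-11711) = -47096/20484 + 15679*(-1/11711) = -47096*1/20484 - 15679/11711 = -11774/5121 - 15679/11711 = -218177473/59972031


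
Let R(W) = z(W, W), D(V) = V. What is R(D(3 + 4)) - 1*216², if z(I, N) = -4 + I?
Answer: -46653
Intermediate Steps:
R(W) = -4 + W
R(D(3 + 4)) - 1*216² = (-4 + (3 + 4)) - 1*216² = (-4 + 7) - 1*46656 = 3 - 46656 = -46653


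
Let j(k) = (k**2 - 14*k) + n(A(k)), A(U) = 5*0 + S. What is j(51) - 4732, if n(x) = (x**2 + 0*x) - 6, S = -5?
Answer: -2826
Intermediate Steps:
A(U) = -5 (A(U) = 5*0 - 5 = 0 - 5 = -5)
n(x) = -6 + x**2 (n(x) = (x**2 + 0) - 6 = x**2 - 6 = -6 + x**2)
j(k) = 19 + k**2 - 14*k (j(k) = (k**2 - 14*k) + (-6 + (-5)**2) = (k**2 - 14*k) + (-6 + 25) = (k**2 - 14*k) + 19 = 19 + k**2 - 14*k)
j(51) - 4732 = (19 + 51**2 - 14*51) - 4732 = (19 + 2601 - 714) - 4732 = 1906 - 4732 = -2826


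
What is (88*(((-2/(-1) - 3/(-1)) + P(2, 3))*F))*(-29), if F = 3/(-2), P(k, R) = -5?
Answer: 0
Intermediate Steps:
F = -3/2 (F = -½*3 = -3/2 ≈ -1.5000)
(88*(((-2/(-1) - 3/(-1)) + P(2, 3))*F))*(-29) = (88*(((-2/(-1) - 3/(-1)) - 5)*(-3/2)))*(-29) = (88*(((-2*(-1) - 3*(-1)) - 5)*(-3/2)))*(-29) = (88*(((2 + 3) - 5)*(-3/2)))*(-29) = (88*((5 - 5)*(-3/2)))*(-29) = (88*(0*(-3/2)))*(-29) = (88*0)*(-29) = 0*(-29) = 0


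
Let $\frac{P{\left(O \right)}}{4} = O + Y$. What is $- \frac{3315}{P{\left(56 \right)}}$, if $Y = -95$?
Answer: $\frac{85}{4} \approx 21.25$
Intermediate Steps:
$P{\left(O \right)} = -380 + 4 O$ ($P{\left(O \right)} = 4 \left(O - 95\right) = 4 \left(-95 + O\right) = -380 + 4 O$)
$- \frac{3315}{P{\left(56 \right)}} = - \frac{3315}{-380 + 4 \cdot 56} = - \frac{3315}{-380 + 224} = - \frac{3315}{-156} = \left(-3315\right) \left(- \frac{1}{156}\right) = \frac{85}{4}$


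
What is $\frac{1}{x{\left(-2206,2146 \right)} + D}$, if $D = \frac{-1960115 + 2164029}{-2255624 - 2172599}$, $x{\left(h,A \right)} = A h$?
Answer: $- \frac{4428223}{20963544430862} \approx -2.1123 \cdot 10^{-7}$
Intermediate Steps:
$D = - \frac{203914}{4428223}$ ($D = \frac{203914}{-4428223} = 203914 \left(- \frac{1}{4428223}\right) = - \frac{203914}{4428223} \approx -0.046049$)
$\frac{1}{x{\left(-2206,2146 \right)} + D} = \frac{1}{2146 \left(-2206\right) - \frac{203914}{4428223}} = \frac{1}{-4734076 - \frac{203914}{4428223}} = \frac{1}{- \frac{20963544430862}{4428223}} = - \frac{4428223}{20963544430862}$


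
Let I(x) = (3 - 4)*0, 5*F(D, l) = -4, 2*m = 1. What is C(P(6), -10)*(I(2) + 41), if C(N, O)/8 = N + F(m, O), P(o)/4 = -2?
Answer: -14432/5 ≈ -2886.4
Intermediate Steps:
m = 1/2 (m = (1/2)*1 = 1/2 ≈ 0.50000)
F(D, l) = -4/5 (F(D, l) = (1/5)*(-4) = -4/5)
P(o) = -8 (P(o) = 4*(-2) = -8)
C(N, O) = -32/5 + 8*N (C(N, O) = 8*(N - 4/5) = 8*(-4/5 + N) = -32/5 + 8*N)
I(x) = 0 (I(x) = -1*0 = 0)
C(P(6), -10)*(I(2) + 41) = (-32/5 + 8*(-8))*(0 + 41) = (-32/5 - 64)*41 = -352/5*41 = -14432/5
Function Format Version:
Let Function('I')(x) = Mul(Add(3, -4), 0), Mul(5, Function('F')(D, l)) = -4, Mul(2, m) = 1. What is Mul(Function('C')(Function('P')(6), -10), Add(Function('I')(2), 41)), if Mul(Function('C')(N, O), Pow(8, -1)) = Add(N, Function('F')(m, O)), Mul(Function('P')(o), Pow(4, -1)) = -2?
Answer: Rational(-14432, 5) ≈ -2886.4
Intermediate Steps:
m = Rational(1, 2) (m = Mul(Rational(1, 2), 1) = Rational(1, 2) ≈ 0.50000)
Function('F')(D, l) = Rational(-4, 5) (Function('F')(D, l) = Mul(Rational(1, 5), -4) = Rational(-4, 5))
Function('P')(o) = -8 (Function('P')(o) = Mul(4, -2) = -8)
Function('C')(N, O) = Add(Rational(-32, 5), Mul(8, N)) (Function('C')(N, O) = Mul(8, Add(N, Rational(-4, 5))) = Mul(8, Add(Rational(-4, 5), N)) = Add(Rational(-32, 5), Mul(8, N)))
Function('I')(x) = 0 (Function('I')(x) = Mul(-1, 0) = 0)
Mul(Function('C')(Function('P')(6), -10), Add(Function('I')(2), 41)) = Mul(Add(Rational(-32, 5), Mul(8, -8)), Add(0, 41)) = Mul(Add(Rational(-32, 5), -64), 41) = Mul(Rational(-352, 5), 41) = Rational(-14432, 5)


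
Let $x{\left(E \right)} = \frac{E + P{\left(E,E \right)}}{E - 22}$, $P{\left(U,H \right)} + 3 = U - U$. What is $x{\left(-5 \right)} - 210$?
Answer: $- \frac{5662}{27} \approx -209.7$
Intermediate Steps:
$P{\left(U,H \right)} = -3$ ($P{\left(U,H \right)} = -3 + \left(U - U\right) = -3 + 0 = -3$)
$x{\left(E \right)} = \frac{-3 + E}{-22 + E}$ ($x{\left(E \right)} = \frac{E - 3}{E - 22} = \frac{-3 + E}{-22 + E}$)
$x{\left(-5 \right)} - 210 = \frac{-3 - 5}{-22 - 5} - 210 = \frac{1}{-27} \left(-8\right) - 210 = \left(- \frac{1}{27}\right) \left(-8\right) - 210 = \frac{8}{27} - 210 = - \frac{5662}{27}$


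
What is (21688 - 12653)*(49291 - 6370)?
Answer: 387791235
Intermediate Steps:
(21688 - 12653)*(49291 - 6370) = 9035*42921 = 387791235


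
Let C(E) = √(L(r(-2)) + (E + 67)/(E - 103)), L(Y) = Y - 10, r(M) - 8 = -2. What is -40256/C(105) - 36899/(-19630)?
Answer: 36899/19630 - 20128*√82/41 ≈ -4443.6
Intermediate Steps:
r(M) = 6 (r(M) = 8 - 2 = 6)
L(Y) = -10 + Y
C(E) = √(-4 + (67 + E)/(-103 + E)) (C(E) = √((-10 + 6) + (E + 67)/(E - 103)) = √(-4 + (67 + E)/(-103 + E)))
-40256/C(105) - 36899/(-19630) = -40256*√(-103 + 105)/√(479 - 3*105) - 36899/(-19630) = -40256*√2/√(479 - 315) - 36899*(-1/19630) = -40256*√82/82 + 36899/19630 = -20128*√82/41 + 36899/19630 = 36899/19630 - 20128*√82/41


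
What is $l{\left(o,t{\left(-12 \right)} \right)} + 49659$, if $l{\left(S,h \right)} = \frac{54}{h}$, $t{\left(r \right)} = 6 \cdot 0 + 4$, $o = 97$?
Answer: $\frac{99345}{2} \approx 49673.0$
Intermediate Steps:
$t{\left(r \right)} = 4$ ($t{\left(r \right)} = 0 + 4 = 4$)
$l{\left(o,t{\left(-12 \right)} \right)} + 49659 = \frac{54}{4} + 49659 = 54 \cdot \frac{1}{4} + 49659 = \frac{27}{2} + 49659 = \frac{99345}{2}$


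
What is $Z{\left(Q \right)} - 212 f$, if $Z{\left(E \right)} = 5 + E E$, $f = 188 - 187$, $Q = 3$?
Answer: $-198$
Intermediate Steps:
$f = 1$ ($f = 188 - 187 = 1$)
$Z{\left(E \right)} = 5 + E^{2}$
$Z{\left(Q \right)} - 212 f = \left(5 + 3^{2}\right) - 212 = \left(5 + 9\right) - 212 = 14 - 212 = -198$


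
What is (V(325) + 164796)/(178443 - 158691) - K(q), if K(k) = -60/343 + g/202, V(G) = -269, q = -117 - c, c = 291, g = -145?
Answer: 6310588841/684268536 ≈ 9.2224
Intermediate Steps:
q = -408 (q = -117 - 1*291 = -117 - 291 = -408)
K(k) = -61855/69286 (K(k) = -60/343 - 145/202 = -61855/69286)
(V(325) + 164796)/(178443 - 158691) - K(q) = (-269 + 164796)/(178443 - 158691) - 1*(-61855/69286) = 164527/19752 + 61855/69286 = 6310588841/684268536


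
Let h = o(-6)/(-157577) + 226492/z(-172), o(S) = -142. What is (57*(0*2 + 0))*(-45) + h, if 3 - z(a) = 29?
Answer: -17844963096/2048501 ≈ -8711.2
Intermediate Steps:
z(a) = -26 (z(a) = 3 - 1*29 = 3 - 29 = -26)
h = -17844963096/2048501 (h = -142/(-157577) + 226492/(-26) = -142*(-1/157577) + 226492*(-1/26) = 142/157577 - 113246/13 = -17844963096/2048501 ≈ -8711.2)
(57*(0*2 + 0))*(-45) + h = (57*(0*2 + 0))*(-45) - 17844963096/2048501 = (57*(0 + 0))*(-45) - 17844963096/2048501 = (57*0)*(-45) - 17844963096/2048501 = 0*(-45) - 17844963096/2048501 = 0 - 17844963096/2048501 = -17844963096/2048501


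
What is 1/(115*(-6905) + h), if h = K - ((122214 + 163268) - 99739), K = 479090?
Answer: -1/500728 ≈ -1.9971e-6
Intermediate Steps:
h = 293347 (h = 479090 - ((122214 + 163268) - 99739) = 479090 - (285482 - 99739) = 479090 - 1*185743 = 479090 - 185743 = 293347)
1/(115*(-6905) + h) = 1/(115*(-6905) + 293347) = 1/(-794075 + 293347) = 1/(-500728) = -1/500728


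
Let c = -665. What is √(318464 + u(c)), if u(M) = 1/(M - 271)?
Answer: √7750139878/156 ≈ 564.33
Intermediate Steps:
u(M) = 1/(-271 + M)
√(318464 + u(c)) = √(318464 + 1/(-271 - 665)) = √(318464 + 1/(-936)) = √(318464 - 1/936) = √(298082303/936) = √7750139878/156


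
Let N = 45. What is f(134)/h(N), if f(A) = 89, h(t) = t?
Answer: 89/45 ≈ 1.9778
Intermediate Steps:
f(134)/h(N) = 89/45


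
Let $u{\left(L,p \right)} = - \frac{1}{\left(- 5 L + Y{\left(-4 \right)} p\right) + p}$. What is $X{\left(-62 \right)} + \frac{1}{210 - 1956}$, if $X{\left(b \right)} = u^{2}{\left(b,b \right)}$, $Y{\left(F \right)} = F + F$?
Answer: $- \frac{30655}{53692992} \approx -0.00057093$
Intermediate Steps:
$Y{\left(F \right)} = 2 F$
$u{\left(L,p \right)} = - \frac{1}{- 7 p - 5 L}$ ($u{\left(L,p \right)} = - \frac{1}{\left(- 5 L + 2 \left(-4\right) p\right) + p} = - \frac{1}{\left(- 5 L - 8 p\right) + p} = - \frac{1}{\left(- 8 p - 5 L\right) + p} = - \frac{1}{- 7 p - 5 L}$)
$X{\left(b \right)} = \frac{1}{144 b^{2}}$ ($X{\left(b \right)} = \left(\frac{1}{5 b + 7 b}\right)^{2} = \left(\frac{1}{12 b}\right)^{2} = \frac{1}{144 b^{2}}$)
$X{\left(-62 \right)} + \frac{1}{210 - 1956} = \frac{1}{144 \cdot 3844} + \frac{1}{210 - 1956} = \frac{1}{144} \cdot \frac{1}{3844} + \frac{1}{-1746} = \frac{1}{553536} - \frac{1}{1746} = - \frac{30655}{53692992}$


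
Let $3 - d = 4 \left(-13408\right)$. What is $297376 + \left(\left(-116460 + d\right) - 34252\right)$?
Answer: $200299$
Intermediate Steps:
$d = 53635$ ($d = 3 - 4 \left(-13408\right) = 3 - -53632 = 3 + 53632 = 53635$)
$297376 + \left(\left(-116460 + d\right) - 34252\right) = 297376 + \left(\left(-116460 + 53635\right) - 34252\right) = 297376 - 97077 = 200299$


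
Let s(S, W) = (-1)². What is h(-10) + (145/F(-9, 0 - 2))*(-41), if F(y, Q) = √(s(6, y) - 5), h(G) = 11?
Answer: 11 + 5945*I/2 ≈ 11.0 + 2972.5*I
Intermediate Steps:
s(S, W) = 1
F(y, Q) = 2*I (F(y, Q) = √(1 - 5) = √(-4) = 2*I)
h(-10) + (145/F(-9, 0 - 2))*(-41) = 11 + (145/((2*I)))*(-41) = 11 + (145*(-I/2))*(-41) = 11 - 145*I/2*(-41) = 11 + 5945*I/2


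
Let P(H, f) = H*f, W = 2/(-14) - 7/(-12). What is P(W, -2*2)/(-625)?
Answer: 37/13125 ≈ 0.0028190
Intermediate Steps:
W = 37/84 (W = 2*(-1/14) - 7*(-1/12) = -⅐ + 7/12 = 37/84 ≈ 0.44048)
P(W, -2*2)/(-625) = (37*(-2*2)/84)/(-625) = ((37/84)*(-4))*(-1/625) = -37/21*(-1/625) = 37/13125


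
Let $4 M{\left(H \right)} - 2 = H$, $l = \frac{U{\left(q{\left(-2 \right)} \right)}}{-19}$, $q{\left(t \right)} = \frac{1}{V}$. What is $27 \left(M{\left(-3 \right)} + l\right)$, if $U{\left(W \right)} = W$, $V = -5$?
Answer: $- \frac{2457}{380} \approx -6.4658$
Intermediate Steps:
$q{\left(t \right)} = - \frac{1}{5}$ ($q{\left(t \right)} = \frac{1}{-5} = - \frac{1}{5}$)
$l = \frac{1}{95}$ ($l = - \frac{1}{5 \left(-19\right)} = \left(- \frac{1}{5}\right) \left(- \frac{1}{19}\right) = \frac{1}{95} \approx 0.010526$)
$M{\left(H \right)} = \frac{1}{2} + \frac{H}{4}$
$27 \left(M{\left(-3 \right)} + l\right) = 27 \left(\left(\frac{1}{2} + \frac{1}{4} \left(-3\right)\right) + \frac{1}{95}\right) = 27 \left(\left(\frac{1}{2} - \frac{3}{4}\right) + \frac{1}{95}\right) = 27 \left(- \frac{1}{4} + \frac{1}{95}\right) = 27 \left(- \frac{91}{380}\right) = - \frac{2457}{380}$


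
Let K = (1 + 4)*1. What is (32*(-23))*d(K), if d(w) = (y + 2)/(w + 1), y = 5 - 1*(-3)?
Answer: -3680/3 ≈ -1226.7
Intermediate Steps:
y = 8 (y = 5 + 3 = 8)
K = 5 (K = 5*1 = 5)
d(w) = 10/(1 + w) (d(w) = (8 + 2)/(w + 1) = 10/(1 + w))
(32*(-23))*d(K) = (32*(-23))*(10/(1 + 5)) = -7360/6 = -736*5/3 = -3680/3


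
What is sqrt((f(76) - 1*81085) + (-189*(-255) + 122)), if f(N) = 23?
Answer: I*sqrt(32745) ≈ 180.96*I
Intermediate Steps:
sqrt((f(76) - 1*81085) + (-189*(-255) + 122)) = sqrt((23 - 1*81085) + (-189*(-255) + 122)) = sqrt((23 - 81085) + (48195 + 122)) = sqrt(-81062 + 48317) = sqrt(-32745) = I*sqrt(32745)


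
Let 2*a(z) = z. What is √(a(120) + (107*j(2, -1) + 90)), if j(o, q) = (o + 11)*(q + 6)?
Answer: 7*√145 ≈ 84.291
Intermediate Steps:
a(z) = z/2
j(o, q) = (6 + q)*(11 + o) (j(o, q) = (11 + o)*(6 + q) = (6 + q)*(11 + o))
√(a(120) + (107*j(2, -1) + 90)) = √((½)*120 + (107*(66 + 6*2 + 11*(-1) + 2*(-1)) + 90)) = √(60 + (107*(66 + 12 - 11 - 2) + 90)) = √(60 + (107*65 + 90)) = √(60 + (6955 + 90)) = √(60 + 7045) = √7105 = 7*√145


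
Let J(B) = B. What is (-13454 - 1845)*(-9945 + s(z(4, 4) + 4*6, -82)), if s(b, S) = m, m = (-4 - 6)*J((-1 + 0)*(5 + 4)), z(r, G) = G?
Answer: 150771645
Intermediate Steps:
m = 90 (m = (-4 - 6)*((-1 + 0)*(5 + 4)) = -(-10)*9 = -10*(-9) = 90)
s(b, S) = 90
(-13454 - 1845)*(-9945 + s(z(4, 4) + 4*6, -82)) = (-13454 - 1845)*(-9945 + 90) = -15299*(-9855) = 150771645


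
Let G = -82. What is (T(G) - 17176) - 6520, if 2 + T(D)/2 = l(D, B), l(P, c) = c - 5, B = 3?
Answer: -23704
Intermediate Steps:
l(P, c) = -5 + c
T(D) = -8 (T(D) = -4 + 2*(-5 + 3) = -4 + 2*(-2) = -4 - 4 = -8)
(T(G) - 17176) - 6520 = (-8 - 17176) - 6520 = -17184 - 6520 = -23704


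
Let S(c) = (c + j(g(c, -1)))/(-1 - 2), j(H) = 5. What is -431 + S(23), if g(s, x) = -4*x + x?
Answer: -1321/3 ≈ -440.33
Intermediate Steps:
g(s, x) = -3*x
S(c) = -5/3 - c/3 (S(c) = (c + 5)/(-1 - 2) = (5 + c)/(-3) = (5 + c)*(-1/3) = -5/3 - c/3)
-431 + S(23) = -431 + (-5/3 - 1/3*23) = -431 + (-5/3 - 23/3) = -431 - 28/3 = -1321/3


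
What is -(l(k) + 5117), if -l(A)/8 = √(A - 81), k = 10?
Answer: -5117 + 8*I*√71 ≈ -5117.0 + 67.409*I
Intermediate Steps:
l(A) = -8*√(-81 + A) (l(A) = -8*√(A - 81) = -8*√(-81 + A))
-(l(k) + 5117) = -(-8*√(-81 + 10) + 5117) = -(-8*I*√71 + 5117) = -(5117 - 8*I*√71) = -5117 + 8*I*√71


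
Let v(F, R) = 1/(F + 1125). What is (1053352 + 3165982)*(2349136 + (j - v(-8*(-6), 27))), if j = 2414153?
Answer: 23574845176014664/1173 ≈ 2.0098e+13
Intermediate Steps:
v(F, R) = 1/(1125 + F)
(1053352 + 3165982)*(2349136 + (j - v(-8*(-6), 27))) = (1053352 + 3165982)*(2349136 + (2414153 - 1/(1125 - 8*(-6)))) = 4219334*(2349136 + (2414153 - 1/(1125 + 48))) = 4219334*(2349136 + (2414153 - 1/1173)) = 4219334*(2349136 + 2831801468/1173) = 4219334*(5587337996/1173) = 23574845176014664/1173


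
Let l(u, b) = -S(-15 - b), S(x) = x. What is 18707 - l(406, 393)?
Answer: 18299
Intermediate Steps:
l(u, b) = 15 + b (l(u, b) = -(-15 - b) = 15 + b)
18707 - l(406, 393) = 18707 - (15 + 393) = 18707 - 1*408 = 18707 - 408 = 18299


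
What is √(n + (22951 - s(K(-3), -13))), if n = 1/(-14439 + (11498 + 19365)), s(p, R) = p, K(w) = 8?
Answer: √1547205810298/8212 ≈ 151.47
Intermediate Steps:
n = 1/16424 (n = 1/(-14439 + 30863) = 1/16424 ≈ 6.0886e-5)
√(n + (22951 - s(K(-3), -13))) = √(1/16424 + (22951 - 1*8)) = √(1/16424 + (22951 - 8)) = √(1/16424 + 22943) = √(376815833/16424) = √1547205810298/8212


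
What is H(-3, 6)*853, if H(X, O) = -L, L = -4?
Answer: 3412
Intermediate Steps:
H(X, O) = 4 (H(X, O) = -1*(-4) = 4)
H(-3, 6)*853 = 4*853 = 3412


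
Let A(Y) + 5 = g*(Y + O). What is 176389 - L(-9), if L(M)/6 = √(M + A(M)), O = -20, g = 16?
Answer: 176389 - 6*I*√478 ≈ 1.7639e+5 - 131.18*I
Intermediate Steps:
A(Y) = -325 + 16*Y (A(Y) = -5 + 16*(Y - 20) = -5 + 16*(-20 + Y) = -5 + (-320 + 16*Y) = -325 + 16*Y)
L(M) = 6*√(-325 + 17*M) (L(M) = 6*√(M + (-325 + 16*M)) = 6*√(-325 + 17*M))
176389 - L(-9) = 176389 - 6*√(-325 + 17*(-9)) = 176389 - 6*√(-325 - 153) = 176389 - 6*√(-478) = 176389 - 6*I*√478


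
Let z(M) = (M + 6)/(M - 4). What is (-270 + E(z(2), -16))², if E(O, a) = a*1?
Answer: 81796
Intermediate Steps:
z(M) = (6 + M)/(-4 + M)
E(O, a) = a
(-270 + E(z(2), -16))² = (-270 - 16)² = (-286)² = 81796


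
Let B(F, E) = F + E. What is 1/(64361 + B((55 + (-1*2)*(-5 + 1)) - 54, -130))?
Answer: 1/64240 ≈ 1.5567e-5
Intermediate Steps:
B(F, E) = E + F
1/(64361 + B((55 + (-1*2)*(-5 + 1)) - 54, -130)) = 1/(64361 + (-130 + ((55 + (-1*2)*(-5 + 1)) - 54))) = 1/(64361 + (-130 + ((55 - 2*(-4)) - 54))) = 1/(64361 + (-130 + ((55 + 8) - 54))) = 1/(64361 + (-130 + (63 - 54))) = 1/(64361 + (-130 + 9)) = 1/(64361 - 121) = 1/64240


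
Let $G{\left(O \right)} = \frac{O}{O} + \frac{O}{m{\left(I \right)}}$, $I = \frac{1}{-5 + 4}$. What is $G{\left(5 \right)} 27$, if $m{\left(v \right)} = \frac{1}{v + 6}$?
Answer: $702$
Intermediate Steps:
$I = -1$ ($I = \frac{1}{-1} = -1$)
$m{\left(v \right)} = \frac{1}{6 + v}$
$G{\left(O \right)} = 1 + 5 O$ ($G{\left(O \right)} = \frac{O}{O} + \frac{O}{\frac{1}{6 - 1}} = 1 + \frac{O}{\frac{1}{5}} = 1 + O \frac{1}{\frac{1}{5}} = 1 + O 5 = 1 + 5 O$)
$G{\left(5 \right)} 27 = \left(1 + 5 \cdot 5\right) 27 = \left(1 + 25\right) 27 = 26 \cdot 27 = 702$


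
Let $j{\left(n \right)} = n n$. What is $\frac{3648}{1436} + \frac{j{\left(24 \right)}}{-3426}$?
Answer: $\frac{486288}{204989} \approx 2.3723$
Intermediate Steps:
$j{\left(n \right)} = n^{2}$
$\frac{3648}{1436} + \frac{j{\left(24 \right)}}{-3426} = \frac{3648}{1436} + \frac{24^{2}}{-3426} = 3648 \cdot \frac{1}{1436} + 576 \left(- \frac{1}{3426}\right) = \frac{912}{359} - \frac{96}{571} = \frac{486288}{204989}$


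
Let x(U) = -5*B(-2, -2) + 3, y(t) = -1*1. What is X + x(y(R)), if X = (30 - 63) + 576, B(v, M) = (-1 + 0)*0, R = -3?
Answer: 546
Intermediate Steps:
y(t) = -1
B(v, M) = 0 (B(v, M) = -1*0 = 0)
X = 543 (X = -33 + 576 = 543)
x(U) = 3 (x(U) = -5*0 + 3 = 0 + 3 = 3)
X + x(y(R)) = 543 + 3 = 546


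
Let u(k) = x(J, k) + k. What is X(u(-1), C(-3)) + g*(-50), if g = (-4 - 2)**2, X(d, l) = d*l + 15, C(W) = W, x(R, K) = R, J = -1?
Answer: -1779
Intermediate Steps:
u(k) = -1 + k
X(d, l) = 15 + d*l
g = 36 (g = (-6)**2 = 36)
X(u(-1), C(-3)) + g*(-50) = (15 + (-1 - 1)*(-3)) + 36*(-50) = (15 - 2*(-3)) - 1800 = (15 + 6) - 1800 = 21 - 1800 = -1779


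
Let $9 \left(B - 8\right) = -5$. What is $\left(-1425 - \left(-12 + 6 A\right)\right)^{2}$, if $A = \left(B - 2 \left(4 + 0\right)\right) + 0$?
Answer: $\frac{17884441}{9} \approx 1.9872 \cdot 10^{6}$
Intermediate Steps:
$B = \frac{67}{9}$ ($B = 8 + \frac{1}{9} \left(-5\right) = 8 - \frac{5}{9} = \frac{67}{9} \approx 7.4444$)
$A = - \frac{5}{9}$ ($A = \left(\frac{67}{9} - 2 \left(4 + 0\right)\right) + 0 = \left(\frac{67}{9} - 8\right) + 0 = - \frac{5}{9} + 0 = - \frac{5}{9} \approx -0.55556$)
$\left(-1425 - \left(-12 + 6 A\right)\right)^{2} = \left(-1425 + \left(12 - - \frac{10}{3}\right)\right)^{2} = \left(-1425 + \left(12 + \frac{10}{3}\right)\right)^{2} = \left(-1425 + \frac{46}{3}\right)^{2} = \left(- \frac{4229}{3}\right)^{2} = \frac{17884441}{9}$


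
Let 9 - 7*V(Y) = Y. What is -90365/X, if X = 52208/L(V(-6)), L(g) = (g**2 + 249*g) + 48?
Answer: -1297731765/1279096 ≈ -1014.6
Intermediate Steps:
V(Y) = 9/7 - Y/7
L(g) = 48 + g**2 + 249*g
X = 1279096/14361 (X = 52208/(48 + (9/7 - 1/7*(-6))**2 + 249*(9/7 - 1/7*(-6))) = 52208/(48 + (9/7 + 6/7)**2 + 249*(9/7 + 6/7)) = 52208/(48 + (15/7)**2 + 249*(15/7)) = 52208/(48 + 225/49 + 3735/7) = 52208/(28722/49) = 52208*(49/28722) = 1279096/14361 ≈ 89.067)
-90365/X = -90365/1279096/14361 = -90365*14361/1279096 = -1297731765/1279096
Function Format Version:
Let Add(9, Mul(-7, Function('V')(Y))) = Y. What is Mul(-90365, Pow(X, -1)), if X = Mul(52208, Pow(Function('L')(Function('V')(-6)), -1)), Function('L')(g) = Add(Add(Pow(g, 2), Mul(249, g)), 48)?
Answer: Rational(-1297731765, 1279096) ≈ -1014.6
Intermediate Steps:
Function('V')(Y) = Add(Rational(9, 7), Mul(Rational(-1, 7), Y))
Function('L')(g) = Add(48, Pow(g, 2), Mul(249, g))
X = Rational(1279096, 14361) (X = Mul(52208, Pow(Add(48, Pow(Add(Rational(9, 7), Mul(Rational(-1, 7), -6)), 2), Mul(249, Add(Rational(9, 7), Mul(Rational(-1, 7), -6)))), -1)) = Mul(52208, Pow(Add(48, Pow(Add(Rational(9, 7), Rational(6, 7)), 2), Mul(249, Add(Rational(9, 7), Rational(6, 7)))), -1)) = Mul(52208, Pow(Add(48, Pow(Rational(15, 7), 2), Mul(249, Rational(15, 7))), -1)) = Mul(52208, Pow(Add(48, Rational(225, 49), Rational(3735, 7)), -1)) = Mul(52208, Pow(Rational(28722, 49), -1)) = Mul(52208, Rational(49, 28722)) = Rational(1279096, 14361) ≈ 89.067)
Mul(-90365, Pow(X, -1)) = Mul(-90365, Pow(Rational(1279096, 14361), -1)) = Mul(-90365, Rational(14361, 1279096)) = Rational(-1297731765, 1279096)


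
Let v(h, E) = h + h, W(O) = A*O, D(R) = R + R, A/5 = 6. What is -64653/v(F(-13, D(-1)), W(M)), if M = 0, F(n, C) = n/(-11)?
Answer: -711183/26 ≈ -27353.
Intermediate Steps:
A = 30 (A = 5*6 = 30)
D(R) = 2*R
F(n, C) = -n/11 (F(n, C) = n*(-1/11) = -n/11)
W(O) = 30*O
v(h, E) = 2*h
-64653/v(F(-13, D(-1)), W(M)) = -64653/(2*(-1/11*(-13))) = -64653/(2*(13/11)) = -64653/26/11 = -64653*11/26 = -711183/26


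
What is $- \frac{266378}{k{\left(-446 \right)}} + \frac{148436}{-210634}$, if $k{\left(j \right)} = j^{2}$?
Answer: $- \frac{21408639757}{10474618186} \approx -2.0439$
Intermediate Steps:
$- \frac{266378}{k{\left(-446 \right)}} + \frac{148436}{-210634} = - \frac{266378}{\left(-446\right)^{2}} + \frac{148436}{-210634} = - \frac{266378}{198916} + 148436 \left(- \frac{1}{210634}\right) = \left(-266378\right) \frac{1}{198916} - \frac{74218}{105317} = - \frac{133189}{99458} - \frac{74218}{105317} = - \frac{21408639757}{10474618186}$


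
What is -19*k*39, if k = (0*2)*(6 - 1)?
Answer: 0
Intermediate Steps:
k = 0 (k = 0*5 = 0)
-19*k*39 = -19*0*39 = 0*39 = 0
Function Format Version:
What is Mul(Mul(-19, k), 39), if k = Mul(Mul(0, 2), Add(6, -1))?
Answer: 0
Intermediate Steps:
k = 0 (k = Mul(0, 5) = 0)
Mul(Mul(-19, k), 39) = Mul(Mul(-19, 0), 39) = Mul(0, 39) = 0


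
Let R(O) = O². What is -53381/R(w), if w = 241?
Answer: -53381/58081 ≈ -0.91908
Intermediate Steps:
-53381/R(w) = -53381/(241²) = -53381/58081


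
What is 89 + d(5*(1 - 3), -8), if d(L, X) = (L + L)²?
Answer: 489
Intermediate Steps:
d(L, X) = 4*L² (d(L, X) = (2*L)² = 4*L²)
89 + d(5*(1 - 3), -8) = 89 + 4*(5*(1 - 3))² = 89 + 4*(5*(-2))² = 89 + 4*(-10)² = 89 + 4*100 = 89 + 400 = 489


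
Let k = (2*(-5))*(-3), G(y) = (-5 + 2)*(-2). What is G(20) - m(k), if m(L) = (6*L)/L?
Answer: 0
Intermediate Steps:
G(y) = 6 (G(y) = -3*(-2) = 6)
k = 30 (k = -10*(-3) = 30)
m(L) = 6
G(20) - m(k) = 6 - 1*6 = 6 - 6 = 0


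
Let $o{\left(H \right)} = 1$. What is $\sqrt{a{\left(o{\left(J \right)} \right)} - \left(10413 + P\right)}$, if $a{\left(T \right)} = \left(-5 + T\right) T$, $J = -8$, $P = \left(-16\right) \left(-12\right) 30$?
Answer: $i \sqrt{16177} \approx 127.19 i$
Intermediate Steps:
$P = 5760$ ($P = 192 \cdot 30 = 5760$)
$a{\left(T \right)} = T \left(-5 + T\right)$
$\sqrt{a{\left(o{\left(J \right)} \right)} - \left(10413 + P\right)} = \sqrt{1 \left(-5 + 1\right) - 16173} = \sqrt{1 \left(-4\right) - 16173} = \sqrt{-4 - 16173} = \sqrt{-16177} = i \sqrt{16177}$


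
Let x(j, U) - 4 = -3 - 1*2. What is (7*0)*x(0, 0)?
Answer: 0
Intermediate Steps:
x(j, U) = -1 (x(j, U) = 4 + (-3 - 1*2) = 4 + (-3 - 2) = 4 - 5 = -1)
(7*0)*x(0, 0) = (7*0)*(-1) = 0*(-1) = 0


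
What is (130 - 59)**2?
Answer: 5041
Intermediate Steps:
(130 - 59)**2 = 71**2 = 5041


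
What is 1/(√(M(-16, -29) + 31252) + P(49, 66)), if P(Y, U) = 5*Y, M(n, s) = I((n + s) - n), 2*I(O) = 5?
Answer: 490/57541 - √125018/57541 ≈ 0.0023709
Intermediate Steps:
I(O) = 5/2 (I(O) = (½)*5 = 5/2)
M(n, s) = 5/2
1/(√(M(-16, -29) + 31252) + P(49, 66)) = 1/(√(5/2 + 31252) + 5*49) = 1/(√(62509/2) + 245) = 1/(√125018/2 + 245) = 1/(245 + √125018/2)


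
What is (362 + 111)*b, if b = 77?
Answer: 36421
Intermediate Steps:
(362 + 111)*b = (362 + 111)*77 = 473*77 = 36421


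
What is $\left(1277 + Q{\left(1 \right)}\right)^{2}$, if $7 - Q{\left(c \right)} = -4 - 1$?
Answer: $1661521$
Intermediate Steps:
$Q{\left(c \right)} = 12$ ($Q{\left(c \right)} = 7 - \left(-4 - 1\right) = 7 - -5 = 7 + 5 = 12$)
$\left(1277 + Q{\left(1 \right)}\right)^{2} = \left(1277 + 12\right)^{2} = 1289^{2} = 1661521$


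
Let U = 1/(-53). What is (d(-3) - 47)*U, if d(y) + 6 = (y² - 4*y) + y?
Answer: 35/53 ≈ 0.66038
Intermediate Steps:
d(y) = -6 + y² - 3*y (d(y) = -6 + ((y² - 4*y) + y) = -6 + (y² - 3*y) = -6 + y² - 3*y)
U = -1/53 ≈ -0.018868
(d(-3) - 47)*U = ((-6 + (-3)² - 3*(-3)) - 47)*(-1/53) = ((-6 + 9 + 9) - 47)*(-1/53) = (12 - 47)*(-1/53) = -35*(-1/53) = 35/53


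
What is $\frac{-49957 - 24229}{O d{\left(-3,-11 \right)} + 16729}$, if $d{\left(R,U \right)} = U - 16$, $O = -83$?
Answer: $- \frac{5299}{1355} \approx -3.9107$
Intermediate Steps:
$d{\left(R,U \right)} = -16 + U$
$\frac{-49957 - 24229}{O d{\left(-3,-11 \right)} + 16729} = \frac{-49957 - 24229}{- 83 \left(-16 - 11\right) + 16729} = - \frac{74186}{\left(-83\right) \left(-27\right) + 16729} = - \frac{74186}{2241 + 16729} = - \frac{74186}{18970} = \left(-74186\right) \frac{1}{18970} = - \frac{5299}{1355}$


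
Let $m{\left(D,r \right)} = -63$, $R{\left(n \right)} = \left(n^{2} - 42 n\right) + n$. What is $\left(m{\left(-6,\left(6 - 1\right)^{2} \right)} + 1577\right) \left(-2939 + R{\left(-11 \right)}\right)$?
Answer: $-3583638$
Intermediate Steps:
$R{\left(n \right)} = n^{2} - 41 n$
$\left(m{\left(-6,\left(6 - 1\right)^{2} \right)} + 1577\right) \left(-2939 + R{\left(-11 \right)}\right) = \left(-63 + 1577\right) \left(-2939 - 11 \left(-41 - 11\right)\right) = 1514 \left(-2939 - -572\right) = 1514 \left(-2939 + 572\right) = 1514 \left(-2367\right) = -3583638$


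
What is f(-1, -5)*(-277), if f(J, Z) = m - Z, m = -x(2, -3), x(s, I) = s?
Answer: -831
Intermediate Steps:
m = -2 (m = -1*2 = -2)
f(J, Z) = -2 - Z
f(-1, -5)*(-277) = (-2 - 1*(-5))*(-277) = (-2 + 5)*(-277) = 3*(-277) = -831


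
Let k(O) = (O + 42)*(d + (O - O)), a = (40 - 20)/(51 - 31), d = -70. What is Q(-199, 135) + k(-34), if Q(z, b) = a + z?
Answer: -758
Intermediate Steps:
a = 1 (a = 20/20 = 20*(1/20) = 1)
k(O) = -2940 - 70*O (k(O) = (O + 42)*(-70 + (O - O)) = (42 + O)*(-70 + 0) = (42 + O)*(-70) = -2940 - 70*O)
Q(z, b) = 1 + z
Q(-199, 135) + k(-34) = (1 - 199) + (-2940 - 70*(-34)) = -198 + (-2940 + 2380) = -198 - 560 = -758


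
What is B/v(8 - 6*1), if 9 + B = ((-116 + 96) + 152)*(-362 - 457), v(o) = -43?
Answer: 108117/43 ≈ 2514.3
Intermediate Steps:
B = -108117 (B = -9 + ((-116 + 96) + 152)*(-362 - 457) = -9 + (-20 + 152)*(-819) = -9 + 132*(-819) = -9 - 108108 = -108117)
B/v(8 - 6*1) = -108117/(-43) = -108117*(-1/43) = 108117/43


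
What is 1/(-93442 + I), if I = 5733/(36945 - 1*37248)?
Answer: -101/9439553 ≈ -1.0700e-5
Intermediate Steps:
I = -1911/101 (I = 5733/(36945 - 37248) = 5733/(-303) = 5733*(-1/303) = -1911/101 ≈ -18.921)
1/(-93442 + I) = 1/(-93442 - 1911/101) = 1/(-9439553/101) = -101/9439553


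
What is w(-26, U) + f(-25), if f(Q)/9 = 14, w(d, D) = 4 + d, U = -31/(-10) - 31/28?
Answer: 104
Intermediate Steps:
U = 279/140 (U = -31*(-⅒) - 31*1/28 = 31/10 - 31/28 = 279/140 ≈ 1.9929)
f(Q) = 126 (f(Q) = 9*14 = 126)
w(-26, U) + f(-25) = (4 - 26) + 126 = -22 + 126 = 104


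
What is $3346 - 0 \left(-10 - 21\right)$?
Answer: $3346$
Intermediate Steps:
$3346 - 0 \left(-10 - 21\right) = 3346 - 0 \left(-31\right) = 3346 - 0 = 3346 + 0 = 3346$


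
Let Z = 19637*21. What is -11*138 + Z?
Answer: 410859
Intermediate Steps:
Z = 412377
-11*138 + Z = -11*138 + 412377 = -1518 + 412377 = 410859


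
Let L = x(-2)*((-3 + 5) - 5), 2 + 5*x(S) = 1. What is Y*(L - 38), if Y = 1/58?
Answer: -187/290 ≈ -0.64483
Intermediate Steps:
x(S) = -⅕ (x(S) = -⅖ + (⅕)*1 = -⅖ + ⅕ = -⅕)
Y = 1/58 ≈ 0.017241
L = ⅗ (L = -((-3 + 5) - 5)/5 = -(2 - 5)/5 = -⅕*(-3) = ⅗ ≈ 0.60000)
Y*(L - 38) = (⅗ - 38)/58 = (1/58)*(-187/5) = -187/290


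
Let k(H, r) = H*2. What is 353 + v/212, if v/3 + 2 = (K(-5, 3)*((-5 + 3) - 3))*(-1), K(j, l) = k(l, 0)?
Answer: 18730/53 ≈ 353.40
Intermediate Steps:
k(H, r) = 2*H
K(j, l) = 2*l
v = 84 (v = -6 + 3*(((2*3)*((-5 + 3) - 3))*(-1)) = -6 + 3*((6*(-2 - 3))*(-1)) = -6 + 3*((6*(-5))*(-1)) = -6 + 3*(-30*(-1)) = -6 + 3*30 = -6 + 90 = 84)
353 + v/212 = 353 + 84/212 = 353 + 84*(1/212) = 353 + 21/53 = 18730/53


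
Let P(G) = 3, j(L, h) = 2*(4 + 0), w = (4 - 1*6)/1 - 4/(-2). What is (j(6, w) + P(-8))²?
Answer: 121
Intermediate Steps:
w = 0 (w = (4 - 6)*1 - 4*(-½) = -2*1 + 2 = -2 + 2 = 0)
j(L, h) = 8 (j(L, h) = 2*4 = 8)
(j(6, w) + P(-8))² = (8 + 3)² = 11² = 121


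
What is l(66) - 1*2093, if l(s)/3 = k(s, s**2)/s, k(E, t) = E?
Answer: -2090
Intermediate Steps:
l(s) = 3 (l(s) = 3*(s/s) = 3*1 = 3)
l(66) - 1*2093 = 3 - 1*2093 = 3 - 2093 = -2090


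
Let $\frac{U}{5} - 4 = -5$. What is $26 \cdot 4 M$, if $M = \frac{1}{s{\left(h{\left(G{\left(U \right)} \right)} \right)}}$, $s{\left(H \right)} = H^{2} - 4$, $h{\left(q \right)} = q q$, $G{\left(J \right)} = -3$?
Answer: $\frac{104}{77} \approx 1.3506$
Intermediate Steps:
$U = -5$ ($U = 20 + 5 \left(-5\right) = 20 - 25 = -5$)
$h{\left(q \right)} = q^{2}$
$s{\left(H \right)} = -4 + H^{2}$
$M = \frac{1}{77}$ ($M = \frac{1}{-4 + \left(\left(-3\right)^{2}\right)^{2}} = \frac{1}{-4 + 9^{2}} = \frac{1}{-4 + 81} = \frac{1}{77} \approx 0.012987$)
$26 \cdot 4 M = 26 \cdot 4 \cdot \frac{1}{77} = 104 \cdot \frac{1}{77} = \frac{104}{77}$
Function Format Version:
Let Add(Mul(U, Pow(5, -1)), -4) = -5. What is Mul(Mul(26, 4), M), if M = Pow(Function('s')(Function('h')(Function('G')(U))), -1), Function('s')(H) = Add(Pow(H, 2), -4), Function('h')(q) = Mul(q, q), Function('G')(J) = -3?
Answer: Rational(104, 77) ≈ 1.3506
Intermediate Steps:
U = -5 (U = Add(20, Mul(5, -5)) = Add(20, -25) = -5)
Function('h')(q) = Pow(q, 2)
Function('s')(H) = Add(-4, Pow(H, 2))
M = Rational(1, 77) (M = Pow(Add(-4, Pow(Pow(-3, 2), 2)), -1) = Pow(Add(-4, Pow(9, 2)), -1) = Pow(Add(-4, 81), -1) = Pow(77, -1) = Rational(1, 77) ≈ 0.012987)
Mul(Mul(26, 4), M) = Mul(Mul(26, 4), Rational(1, 77)) = Mul(104, Rational(1, 77)) = Rational(104, 77)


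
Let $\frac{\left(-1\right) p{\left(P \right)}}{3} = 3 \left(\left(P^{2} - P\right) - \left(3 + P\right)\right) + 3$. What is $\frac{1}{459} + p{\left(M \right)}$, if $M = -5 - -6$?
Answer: $\frac{12394}{459} \approx 27.002$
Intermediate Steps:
$M = 1$ ($M = -5 + 6 = 1$)
$p{\left(P \right)} = 18 - 9 P^{2} + 18 P$ ($p{\left(P \right)} = - 3 \left(3 \left(\left(P^{2} - P\right) - \left(3 + P\right)\right) + 3\right) = - 3 \left(3 \left(-3 + P^{2} - 2 P\right) + 3\right) = - 3 \left(\left(-9 - 6 P + 3 P^{2}\right) + 3\right) = - 3 \left(-6 - 6 P + 3 P^{2}\right) = 18 - 9 P^{2} + 18 P$)
$\frac{1}{459} + p{\left(M \right)} = \frac{1}{459} + \left(18 - 9 \cdot 1^{2} + 18 \cdot 1\right) = \frac{1}{459} + \left(18 - 9 + 18\right) = \frac{1}{459} + 27 = \frac{12394}{459}$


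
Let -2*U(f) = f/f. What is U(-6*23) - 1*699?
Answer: -1399/2 ≈ -699.50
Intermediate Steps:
U(f) = -½ (U(f) = -f/(2*f) = -½*1 = -½)
U(-6*23) - 1*699 = -½ - 1*699 = -½ - 699 = -1399/2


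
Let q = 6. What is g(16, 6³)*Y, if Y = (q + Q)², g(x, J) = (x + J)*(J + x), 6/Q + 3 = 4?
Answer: 7750656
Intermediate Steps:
Q = 6 (Q = 6/(-3 + 4) = 6/1 = 6*1 = 6)
g(x, J) = (J + x)² (g(x, J) = (J + x)*(J + x) = (J + x)²)
Y = 144 (Y = (6 + 6)² = 12² = 144)
g(16, 6³)*Y = (6³ + 16)²*144 = (216 + 16)²*144 = 232²*144 = 53824*144 = 7750656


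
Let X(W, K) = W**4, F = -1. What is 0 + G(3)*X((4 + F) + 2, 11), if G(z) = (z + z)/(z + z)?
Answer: 625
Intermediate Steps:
G(z) = 1 (G(z) = (2*z)/((2*z)) = (2*z)*(1/(2*z)) = 1)
0 + G(3)*X((4 + F) + 2, 11) = 0 + 1*((4 - 1) + 2)**4 = 0 + 1*(3 + 2)**4 = 0 + 1*5**4 = 0 + 1*625 = 0 + 625 = 625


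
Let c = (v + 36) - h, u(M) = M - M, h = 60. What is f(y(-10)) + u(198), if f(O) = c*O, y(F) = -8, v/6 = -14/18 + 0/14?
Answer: 688/3 ≈ 229.33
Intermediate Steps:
v = -14/3 (v = 6*(-14/18 + 0/14) = 6*(-14*1/18 + 0*(1/14)) = 6*(-7/9 + 0) = 6*(-7/9) = -14/3 ≈ -4.6667)
u(M) = 0
c = -86/3 (c = (-14/3 + 36) - 1*60 = 94/3 - 60 = -86/3 ≈ -28.667)
f(O) = -86*O/3
f(y(-10)) + u(198) = -86/3*(-8) + 0 = 688/3 + 0 = 688/3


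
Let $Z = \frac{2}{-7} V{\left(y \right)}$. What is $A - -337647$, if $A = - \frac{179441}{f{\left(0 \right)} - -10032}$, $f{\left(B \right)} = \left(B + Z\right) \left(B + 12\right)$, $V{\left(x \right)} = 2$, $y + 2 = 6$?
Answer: $\frac{23693459785}{70176} \approx 3.3763 \cdot 10^{5}$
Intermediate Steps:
$y = 4$ ($y = -2 + 6 = 4$)
$Z = - \frac{4}{7}$ ($Z = \frac{2}{-7} \cdot 2 = 2 \left(- \frac{1}{7}\right) 2 = \left(- \frac{2}{7}\right) 2 = - \frac{4}{7} \approx -0.57143$)
$f{\left(B \right)} = \left(12 + B\right) \left(- \frac{4}{7} + B\right)$ ($f{\left(B \right)} = \left(B - \frac{4}{7}\right) \left(B + 12\right) = \left(- \frac{4}{7} + B\right) \left(12 + B\right) = \left(12 + B\right) \left(- \frac{4}{7} + B\right)$)
$A = - \frac{1256087}{70176}$ ($A = - \frac{179441}{\left(- \frac{48}{7} + 0^{2} + \frac{80}{7} \cdot 0\right) - -10032} = - \frac{179441}{\left(- \frac{48}{7} + 0 + 0\right) + 10032} = - \frac{179441}{- \frac{48}{7} + 10032} = - \frac{179441}{\frac{70176}{7}} = \left(-179441\right) \frac{7}{70176} = - \frac{1256087}{70176} \approx -17.899$)
$A - -337647 = - \frac{1256087}{70176} - -337647 = - \frac{1256087}{70176} + 337647 = \frac{23693459785}{70176}$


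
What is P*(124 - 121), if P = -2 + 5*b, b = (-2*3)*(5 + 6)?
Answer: -996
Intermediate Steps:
b = -66 (b = -6*11 = -66)
P = -332 (P = -2 + 5*(-66) = -2 - 330 = -332)
P*(124 - 121) = -332*(124 - 121) = -332*3 = -996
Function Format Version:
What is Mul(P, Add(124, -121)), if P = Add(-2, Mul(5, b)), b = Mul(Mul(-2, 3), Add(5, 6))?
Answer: -996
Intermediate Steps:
b = -66 (b = Mul(-6, 11) = -66)
P = -332 (P = Add(-2, Mul(5, -66)) = Add(-2, -330) = -332)
Mul(P, Add(124, -121)) = Mul(-332, Add(124, -121)) = Mul(-332, 3) = -996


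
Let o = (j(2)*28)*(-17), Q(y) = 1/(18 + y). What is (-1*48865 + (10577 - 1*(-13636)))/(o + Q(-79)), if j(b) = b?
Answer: 1503772/58073 ≈ 25.895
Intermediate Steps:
o = -952 (o = (2*28)*(-17) = 56*(-17) = -952)
(-1*48865 + (10577 - 1*(-13636)))/(o + Q(-79)) = (-1*48865 + (10577 - 1*(-13636)))/(-952 + 1/(18 - 79)) = (-48865 + (10577 + 13636))/(-952 + 1/(-61)) = (-48865 + 24213)/(-952 - 1/61) = -24652/(-58073/61) = -24652*(-61/58073) = 1503772/58073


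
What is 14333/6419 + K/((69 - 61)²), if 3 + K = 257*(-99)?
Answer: -81210281/205408 ≈ -395.36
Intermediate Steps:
K = -25446 (K = -3 + 257*(-99) = -3 - 25443 = -25446)
14333/6419 + K/((69 - 61)²) = 14333/6419 - 25446/(69 - 61)² = 14333*(1/6419) - 25446/(8²) = 14333/6419 - 25446/64 = 14333/6419 - 25446*1/64 = 14333/6419 - 12723/32 = -81210281/205408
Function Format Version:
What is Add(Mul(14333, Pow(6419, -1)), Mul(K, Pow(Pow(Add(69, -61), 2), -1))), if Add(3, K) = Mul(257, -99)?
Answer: Rational(-81210281, 205408) ≈ -395.36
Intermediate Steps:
K = -25446 (K = Add(-3, Mul(257, -99)) = Add(-3, -25443) = -25446)
Add(Mul(14333, Pow(6419, -1)), Mul(K, Pow(Pow(Add(69, -61), 2), -1))) = Add(Mul(14333, Pow(6419, -1)), Mul(-25446, Pow(Pow(Add(69, -61), 2), -1))) = Add(Mul(14333, Rational(1, 6419)), Mul(-25446, Pow(Pow(8, 2), -1))) = Add(Rational(14333, 6419), Mul(-25446, Pow(64, -1))) = Add(Rational(14333, 6419), Mul(-25446, Rational(1, 64))) = Add(Rational(14333, 6419), Rational(-12723, 32)) = Rational(-81210281, 205408)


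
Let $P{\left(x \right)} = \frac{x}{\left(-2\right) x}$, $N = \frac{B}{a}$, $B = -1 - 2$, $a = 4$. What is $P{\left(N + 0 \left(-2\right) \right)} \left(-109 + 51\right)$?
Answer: $29$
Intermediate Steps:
$B = -3$ ($B = -1 - 2 = -3$)
$N = - \frac{3}{4} \approx -0.75$
$P{\left(x \right)} = - \frac{1}{2}$ ($P{\left(x \right)} = x \left(- \frac{1}{2 x}\right) = - \frac{1}{2}$)
$P{\left(N + 0 \left(-2\right) \right)} \left(-109 + 51\right) = - \frac{-109 + 51}{2} = \left(- \frac{1}{2}\right) \left(-58\right) = 29$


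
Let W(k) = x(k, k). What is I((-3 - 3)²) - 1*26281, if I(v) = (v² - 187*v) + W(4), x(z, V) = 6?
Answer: -31711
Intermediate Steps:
W(k) = 6
I(v) = 6 + v² - 187*v (I(v) = (v² - 187*v) + 6 = 6 + v² - 187*v)
I((-3 - 3)²) - 1*26281 = (6 + ((-3 - 3)²)² - 187*(-3 - 3)²) - 1*26281 = (6 + ((-6)²)² - 187*(-6)²) - 26281 = (6 + 36² - 187*36) - 26281 = (6 + 1296 - 6732) - 26281 = -5430 - 26281 = -31711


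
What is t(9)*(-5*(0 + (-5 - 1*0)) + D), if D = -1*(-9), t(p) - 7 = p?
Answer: 544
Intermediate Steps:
t(p) = 7 + p
D = 9
t(9)*(-5*(0 + (-5 - 1*0)) + D) = (7 + 9)*(-5*(0 + (-5 - 1*0)) + 9) = 16*(-5*(0 + (-5 + 0)) + 9) = 16*(-5*(0 - 5) + 9) = 16*(-5*(-5) + 9) = 16*(25 + 9) = 16*34 = 544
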